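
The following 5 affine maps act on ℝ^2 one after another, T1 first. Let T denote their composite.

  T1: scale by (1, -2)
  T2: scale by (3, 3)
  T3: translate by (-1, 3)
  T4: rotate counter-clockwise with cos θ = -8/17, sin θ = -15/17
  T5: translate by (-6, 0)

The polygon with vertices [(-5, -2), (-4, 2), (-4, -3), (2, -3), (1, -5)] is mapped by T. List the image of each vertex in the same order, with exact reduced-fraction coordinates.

T1 scale by (1, -2): (-5, -2) → (-5, 4); (-4, 2) → (-4, -4); (-4, -3) → (-4, 6); (2, -3) → (2, 6); (1, -5) → (1, 10)
T2 scale by (3, 3): (-5, 4) → (-15, 12); (-4, -4) → (-12, -12); (-4, 6) → (-12, 18); (2, 6) → (6, 18); (1, 10) → (3, 30)
T3 translate by (-1, 3): (-15, 12) → (-16, 15); (-12, -12) → (-13, -9); (-12, 18) → (-13, 21); (6, 18) → (5, 21); (3, 30) → (2, 33)
T4 rotate counter-clockwise with cos θ = -8/17, sin θ = -15/17: (-16, 15) → (353/17, 120/17); (-13, -9) → (-31/17, 267/17); (-13, 21) → (419/17, 27/17); (5, 21) → (275/17, -243/17); (2, 33) → (479/17, -294/17)
T5 translate by (-6, 0): (353/17, 120/17) → (251/17, 120/17); (-31/17, 267/17) → (-133/17, 267/17); (419/17, 27/17) → (317/17, 27/17); (275/17, -243/17) → (173/17, -243/17); (479/17, -294/17) → (377/17, -294/17)

image vertices: (251/17, 120/17), (-133/17, 267/17), (317/17, 27/17), (173/17, -243/17), (377/17, -294/17)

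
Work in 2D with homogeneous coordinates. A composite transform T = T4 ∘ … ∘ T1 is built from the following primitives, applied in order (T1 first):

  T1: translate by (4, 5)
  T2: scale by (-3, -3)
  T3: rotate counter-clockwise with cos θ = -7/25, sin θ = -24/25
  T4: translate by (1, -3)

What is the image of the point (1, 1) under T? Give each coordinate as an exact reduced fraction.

T(p) = (-302/25, 411/25)

T1 translate by (4, 5): (1, 1) → (5, 6)
T2 scale by (-3, -3): (5, 6) → (-15, -18)
T3 rotate counter-clockwise with cos θ = -7/25, sin θ = -24/25: (-15, -18) → (-327/25, 486/25)
T4 translate by (1, -3): (-327/25, 486/25) → (-302/25, 411/25)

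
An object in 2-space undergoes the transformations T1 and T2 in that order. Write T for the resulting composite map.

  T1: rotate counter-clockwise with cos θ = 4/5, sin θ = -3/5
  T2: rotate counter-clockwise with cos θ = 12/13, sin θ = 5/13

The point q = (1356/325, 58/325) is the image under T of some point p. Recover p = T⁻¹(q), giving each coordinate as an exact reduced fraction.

p = (4, 6/5)

T1 = [4/5 3/5 0; -3/5 4/5 0; 0 0 1]
T2·T1 = [63/65 16/65 0; -16/65 63/65 0; 0 0 1]
det M = 1; M⁻¹ = [63/65 -16/65 0; 16/65 63/65 0; 0 0 1]
M⁻¹ · (1356/325, 58/325)ᵀ = (4, 6/5)ᵀ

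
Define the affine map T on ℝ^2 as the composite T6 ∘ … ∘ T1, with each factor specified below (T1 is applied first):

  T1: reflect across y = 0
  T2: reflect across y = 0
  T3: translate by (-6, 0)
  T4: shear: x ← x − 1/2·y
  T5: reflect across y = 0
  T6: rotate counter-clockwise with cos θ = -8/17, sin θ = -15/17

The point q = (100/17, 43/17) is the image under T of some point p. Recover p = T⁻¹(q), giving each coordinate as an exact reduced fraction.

p = (-1, -4)

T1 = [1 0 0; 0 -1 0; 0 0 1]
T2·T1 = [1 0 0; 0 1 0; 0 0 1]
T3·…·T1 = [1 0 -6; 0 1 0; 0 0 1]
T4·…·T1 = [1 -1/2 -6; 0 1 0; 0 0 1]
T5·…·T1 = [1 -1/2 -6; 0 -1 0; 0 0 1]
T6·…·T1 = [-8/17 -11/17 48/17; -15/17 31/34 90/17; 0 0 1]
det M = -1; M⁻¹ = [-31/34 -11/17 6; -15/17 8/17 0; 0 0 1]
M⁻¹ · (100/17, 43/17)ᵀ = (-1, -4)ᵀ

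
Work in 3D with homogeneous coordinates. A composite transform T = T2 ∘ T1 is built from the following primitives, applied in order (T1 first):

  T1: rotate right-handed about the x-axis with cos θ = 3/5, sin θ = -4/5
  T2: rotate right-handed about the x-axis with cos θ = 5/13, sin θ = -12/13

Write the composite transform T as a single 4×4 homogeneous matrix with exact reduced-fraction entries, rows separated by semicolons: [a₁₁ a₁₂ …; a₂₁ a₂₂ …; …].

T1 = [1 0 0 0; 0 3/5 4/5 0; 0 -4/5 3/5 0; 0 0 0 1]
T2·T1 = [1 0 0 0; 0 -33/65 56/65 0; 0 -56/65 -33/65 0; 0 0 0 1]

T = [1 0 0 0; 0 -33/65 56/65 0; 0 -56/65 -33/65 0; 0 0 0 1]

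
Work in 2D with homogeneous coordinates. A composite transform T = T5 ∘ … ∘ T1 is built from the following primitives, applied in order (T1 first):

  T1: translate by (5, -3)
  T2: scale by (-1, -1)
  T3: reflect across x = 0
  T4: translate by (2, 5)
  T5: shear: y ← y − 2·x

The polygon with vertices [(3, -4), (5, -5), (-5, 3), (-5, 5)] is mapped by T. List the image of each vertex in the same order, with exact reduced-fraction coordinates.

T1 translate by (5, -3): (3, -4) → (8, -7); (5, -5) → (10, -8); (-5, 3) → (0, 0); (-5, 5) → (0, 2)
T2 scale by (-1, -1): (8, -7) → (-8, 7); (10, -8) → (-10, 8); (0, 0) → (0, 0); (0, 2) → (0, -2)
T3 reflect across x = 0: (-8, 7) → (8, 7); (-10, 8) → (10, 8); (0, 0) → (0, 0); (0, -2) → (0, -2)
T4 translate by (2, 5): (8, 7) → (10, 12); (10, 8) → (12, 13); (0, 0) → (2, 5); (0, -2) → (2, 3)
T5 shear: y ← y − 2·x: (10, 12) → (10, -8); (12, 13) → (12, -11); (2, 5) → (2, 1); (2, 3) → (2, -1)

image vertices: (10, -8), (12, -11), (2, 1), (2, -1)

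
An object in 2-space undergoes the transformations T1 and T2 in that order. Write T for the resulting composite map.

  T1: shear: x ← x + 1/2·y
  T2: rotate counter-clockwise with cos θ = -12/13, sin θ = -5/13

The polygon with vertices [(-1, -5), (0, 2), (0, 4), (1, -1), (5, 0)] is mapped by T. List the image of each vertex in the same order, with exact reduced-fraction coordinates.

T1 shear: x ← x + 1/2·y: (-1, -5) → (-7/2, -5); (0, 2) → (1, 2); (0, 4) → (2, 4); (1, -1) → (1/2, -1); (5, 0) → (5, 0)
T2 rotate counter-clockwise with cos θ = -12/13, sin θ = -5/13: (-7/2, -5) → (17/13, 155/26); (1, 2) → (-2/13, -29/13); (2, 4) → (-4/13, -58/13); (1/2, -1) → (-11/13, 19/26); (5, 0) → (-60/13, -25/13)

image vertices: (17/13, 155/26), (-2/13, -29/13), (-4/13, -58/13), (-11/13, 19/26), (-60/13, -25/13)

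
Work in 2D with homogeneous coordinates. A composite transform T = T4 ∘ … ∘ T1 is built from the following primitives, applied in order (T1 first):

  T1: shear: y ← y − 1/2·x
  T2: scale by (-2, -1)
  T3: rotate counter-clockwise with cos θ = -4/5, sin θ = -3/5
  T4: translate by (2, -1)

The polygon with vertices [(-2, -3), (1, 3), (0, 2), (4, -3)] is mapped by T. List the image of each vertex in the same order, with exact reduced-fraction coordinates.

T1 shear: y ← y − 1/2·x: (-2, -3) → (-2, -2); (1, 3) → (1, 5/2); (0, 2) → (0, 2); (4, -3) → (4, -5)
T2 scale by (-2, -1): (-2, -2) → (4, 2); (1, 5/2) → (-2, -5/2); (0, 2) → (0, -2); (4, -5) → (-8, 5)
T3 rotate counter-clockwise with cos θ = -4/5, sin θ = -3/5: (4, 2) → (-2, -4); (-2, -5/2) → (1/10, 16/5); (0, -2) → (-6/5, 8/5); (-8, 5) → (47/5, 4/5)
T4 translate by (2, -1): (-2, -4) → (0, -5); (1/10, 16/5) → (21/10, 11/5); (-6/5, 8/5) → (4/5, 3/5); (47/5, 4/5) → (57/5, -1/5)

image vertices: (0, -5), (21/10, 11/5), (4/5, 3/5), (57/5, -1/5)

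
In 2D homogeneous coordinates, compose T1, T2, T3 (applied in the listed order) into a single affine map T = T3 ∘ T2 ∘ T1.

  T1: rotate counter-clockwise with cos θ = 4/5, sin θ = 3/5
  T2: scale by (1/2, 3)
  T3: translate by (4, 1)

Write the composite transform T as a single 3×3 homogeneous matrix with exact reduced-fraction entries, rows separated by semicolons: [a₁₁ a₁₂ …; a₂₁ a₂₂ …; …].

T = [2/5 -3/10 4; 9/5 12/5 1; 0 0 1]

T1 = [4/5 -3/5 0; 3/5 4/5 0; 0 0 1]
T2·T1 = [2/5 -3/10 0; 9/5 12/5 0; 0 0 1]
T3·…·T1 = [2/5 -3/10 4; 9/5 12/5 1; 0 0 1]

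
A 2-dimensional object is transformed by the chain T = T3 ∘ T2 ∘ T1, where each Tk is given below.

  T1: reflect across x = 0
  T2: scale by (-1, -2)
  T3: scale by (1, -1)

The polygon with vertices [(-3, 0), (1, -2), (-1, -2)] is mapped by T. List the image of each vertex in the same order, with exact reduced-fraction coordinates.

image vertices: (-3, 0), (1, -4), (-1, -4)

T1 reflect across x = 0: (-3, 0) → (3, 0); (1, -2) → (-1, -2); (-1, -2) → (1, -2)
T2 scale by (-1, -2): (3, 0) → (-3, 0); (-1, -2) → (1, 4); (1, -2) → (-1, 4)
T3 scale by (1, -1): (-3, 0) → (-3, 0); (1, 4) → (1, -4); (-1, 4) → (-1, -4)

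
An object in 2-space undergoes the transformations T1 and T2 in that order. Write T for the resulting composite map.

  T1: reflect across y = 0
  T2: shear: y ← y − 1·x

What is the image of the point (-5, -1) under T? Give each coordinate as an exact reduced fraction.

T1 reflect across y = 0: (-5, -1) → (-5, 1)
T2 shear: y ← y − 1·x: (-5, 1) → (-5, 6)

T(p) = (-5, 6)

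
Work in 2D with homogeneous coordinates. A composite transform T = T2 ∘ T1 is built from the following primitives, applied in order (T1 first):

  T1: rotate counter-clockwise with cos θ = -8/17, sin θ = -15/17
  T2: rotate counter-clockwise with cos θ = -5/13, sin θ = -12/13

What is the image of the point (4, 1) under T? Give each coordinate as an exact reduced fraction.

T(p) = (-43/13, 32/13)

T1 rotate counter-clockwise with cos θ = -8/17, sin θ = -15/17: (4, 1) → (-1, -4)
T2 rotate counter-clockwise with cos θ = -5/13, sin θ = -12/13: (-1, -4) → (-43/13, 32/13)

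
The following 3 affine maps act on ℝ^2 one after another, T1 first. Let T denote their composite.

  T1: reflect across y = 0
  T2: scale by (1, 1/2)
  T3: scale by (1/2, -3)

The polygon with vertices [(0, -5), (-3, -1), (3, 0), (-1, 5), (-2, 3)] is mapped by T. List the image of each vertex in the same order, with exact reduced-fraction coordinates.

image vertices: (0, -15/2), (-3/2, -3/2), (3/2, 0), (-1/2, 15/2), (-1, 9/2)

T1 reflect across y = 0: (0, -5) → (0, 5); (-3, -1) → (-3, 1); (3, 0) → (3, 0); (-1, 5) → (-1, -5); (-2, 3) → (-2, -3)
T2 scale by (1, 1/2): (0, 5) → (0, 5/2); (-3, 1) → (-3, 1/2); (3, 0) → (3, 0); (-1, -5) → (-1, -5/2); (-2, -3) → (-2, -3/2)
T3 scale by (1/2, -3): (0, 5/2) → (0, -15/2); (-3, 1/2) → (-3/2, -3/2); (3, 0) → (3/2, 0); (-1, -5/2) → (-1/2, 15/2); (-2, -3/2) → (-1, 9/2)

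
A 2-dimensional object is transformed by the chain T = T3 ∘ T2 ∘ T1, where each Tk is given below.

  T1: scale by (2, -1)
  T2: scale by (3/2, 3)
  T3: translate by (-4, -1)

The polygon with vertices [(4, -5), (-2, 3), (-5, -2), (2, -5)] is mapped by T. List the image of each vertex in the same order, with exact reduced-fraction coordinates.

T1 scale by (2, -1): (4, -5) → (8, 5); (-2, 3) → (-4, -3); (-5, -2) → (-10, 2); (2, -5) → (4, 5)
T2 scale by (3/2, 3): (8, 5) → (12, 15); (-4, -3) → (-6, -9); (-10, 2) → (-15, 6); (4, 5) → (6, 15)
T3 translate by (-4, -1): (12, 15) → (8, 14); (-6, -9) → (-10, -10); (-15, 6) → (-19, 5); (6, 15) → (2, 14)

image vertices: (8, 14), (-10, -10), (-19, 5), (2, 14)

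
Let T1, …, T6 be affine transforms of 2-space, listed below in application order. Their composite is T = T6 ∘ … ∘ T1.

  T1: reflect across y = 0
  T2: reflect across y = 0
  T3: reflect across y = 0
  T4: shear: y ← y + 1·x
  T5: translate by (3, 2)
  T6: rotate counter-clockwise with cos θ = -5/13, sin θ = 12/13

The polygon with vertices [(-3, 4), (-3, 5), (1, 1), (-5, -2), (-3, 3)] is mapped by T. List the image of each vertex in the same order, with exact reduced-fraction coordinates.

image vertices: (60/13, 25/13), (72/13, 30/13), (-44/13, 38/13), (22/13, -19/13), (48/13, 20/13)

T1 reflect across y = 0: (-3, 4) → (-3, -4); (-3, 5) → (-3, -5); (1, 1) → (1, -1); (-5, -2) → (-5, 2); (-3, 3) → (-3, -3)
T2 reflect across y = 0: (-3, -4) → (-3, 4); (-3, -5) → (-3, 5); (1, -1) → (1, 1); (-5, 2) → (-5, -2); (-3, -3) → (-3, 3)
T3 reflect across y = 0: (-3, 4) → (-3, -4); (-3, 5) → (-3, -5); (1, 1) → (1, -1); (-5, -2) → (-5, 2); (-3, 3) → (-3, -3)
T4 shear: y ← y + 1·x: (-3, -4) → (-3, -7); (-3, -5) → (-3, -8); (1, -1) → (1, 0); (-5, 2) → (-5, -3); (-3, -3) → (-3, -6)
T5 translate by (3, 2): (-3, -7) → (0, -5); (-3, -8) → (0, -6); (1, 0) → (4, 2); (-5, -3) → (-2, -1); (-3, -6) → (0, -4)
T6 rotate counter-clockwise with cos θ = -5/13, sin θ = 12/13: (0, -5) → (60/13, 25/13); (0, -6) → (72/13, 30/13); (4, 2) → (-44/13, 38/13); (-2, -1) → (22/13, -19/13); (0, -4) → (48/13, 20/13)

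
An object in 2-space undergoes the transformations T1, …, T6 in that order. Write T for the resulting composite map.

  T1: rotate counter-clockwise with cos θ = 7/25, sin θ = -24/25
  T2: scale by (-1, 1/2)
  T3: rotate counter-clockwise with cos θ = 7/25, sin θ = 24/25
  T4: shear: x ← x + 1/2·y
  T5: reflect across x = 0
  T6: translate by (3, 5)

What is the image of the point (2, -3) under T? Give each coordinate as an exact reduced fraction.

T1 rotate counter-clockwise with cos θ = 7/25, sin θ = -24/25: (2, -3) → (-58/25, -69/25)
T2 scale by (-1, 1/2): (-58/25, -69/25) → (58/25, -69/50)
T3 rotate counter-clockwise with cos θ = 7/25, sin θ = 24/25: (58/25, -69/50) → (1234/625, 2301/1250)
T4 shear: x ← x + 1/2·y: (1234/625, 2301/1250) → (7237/2500, 2301/1250)
T5 reflect across x = 0: (7237/2500, 2301/1250) → (-7237/2500, 2301/1250)
T6 translate by (3, 5): (-7237/2500, 2301/1250) → (263/2500, 8551/1250)

T(p) = (263/2500, 8551/1250)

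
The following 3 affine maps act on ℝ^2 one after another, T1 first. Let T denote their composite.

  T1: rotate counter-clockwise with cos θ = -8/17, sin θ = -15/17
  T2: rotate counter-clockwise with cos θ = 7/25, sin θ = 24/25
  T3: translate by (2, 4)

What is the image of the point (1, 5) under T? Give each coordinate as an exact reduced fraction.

T1 rotate counter-clockwise with cos θ = -8/17, sin θ = -15/17: (1, 5) → (67/17, -55/17)
T2 rotate counter-clockwise with cos θ = 7/25, sin θ = 24/25: (67/17, -55/17) → (1789/425, 1223/425)
T3 translate by (2, 4): (1789/425, 1223/425) → (2639/425, 2923/425)

T(p) = (2639/425, 2923/425)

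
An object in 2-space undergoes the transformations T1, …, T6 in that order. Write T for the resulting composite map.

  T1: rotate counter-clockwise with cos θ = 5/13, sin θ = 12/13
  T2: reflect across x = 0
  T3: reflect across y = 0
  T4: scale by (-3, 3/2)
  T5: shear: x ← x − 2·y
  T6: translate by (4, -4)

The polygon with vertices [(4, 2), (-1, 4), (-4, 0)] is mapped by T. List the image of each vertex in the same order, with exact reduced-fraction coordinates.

image vertices: (214/13, -139/13), (-83/13, -64/13), (-152/13, 20/13)

T1 rotate counter-clockwise with cos θ = 5/13, sin θ = 12/13: (4, 2) → (-4/13, 58/13); (-1, 4) → (-53/13, 8/13); (-4, 0) → (-20/13, -48/13)
T2 reflect across x = 0: (-4/13, 58/13) → (4/13, 58/13); (-53/13, 8/13) → (53/13, 8/13); (-20/13, -48/13) → (20/13, -48/13)
T3 reflect across y = 0: (4/13, 58/13) → (4/13, -58/13); (53/13, 8/13) → (53/13, -8/13); (20/13, -48/13) → (20/13, 48/13)
T4 scale by (-3, 3/2): (4/13, -58/13) → (-12/13, -87/13); (53/13, -8/13) → (-159/13, -12/13); (20/13, 48/13) → (-60/13, 72/13)
T5 shear: x ← x − 2·y: (-12/13, -87/13) → (162/13, -87/13); (-159/13, -12/13) → (-135/13, -12/13); (-60/13, 72/13) → (-204/13, 72/13)
T6 translate by (4, -4): (162/13, -87/13) → (214/13, -139/13); (-135/13, -12/13) → (-83/13, -64/13); (-204/13, 72/13) → (-152/13, 20/13)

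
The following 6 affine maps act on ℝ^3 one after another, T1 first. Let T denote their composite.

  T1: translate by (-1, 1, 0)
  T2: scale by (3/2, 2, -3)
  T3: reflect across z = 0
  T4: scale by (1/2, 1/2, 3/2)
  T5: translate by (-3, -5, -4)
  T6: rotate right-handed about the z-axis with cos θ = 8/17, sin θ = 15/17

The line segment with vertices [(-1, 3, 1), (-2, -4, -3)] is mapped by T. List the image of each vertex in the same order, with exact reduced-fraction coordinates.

T1 translate by (-1, 1, 0): (-1, 3, 1) → (-2, 4, 1); (-2, -4, -3) → (-3, -3, -3)
T2 scale by (3/2, 2, -3): (-2, 4, 1) → (-3, 8, -3); (-3, -3, -3) → (-9/2, -6, 9)
T3 reflect across z = 0: (-3, 8, -3) → (-3, 8, 3); (-9/2, -6, 9) → (-9/2, -6, -9)
T4 scale by (1/2, 1/2, 3/2): (-3, 8, 3) → (-3/2, 4, 9/2); (-9/2, -6, -9) → (-9/4, -3, -27/2)
T5 translate by (-3, -5, -4): (-3/2, 4, 9/2) → (-9/2, -1, 1/2); (-9/4, -3, -27/2) → (-21/4, -8, -35/2)
T6 rotate right-handed about the z-axis with cos θ = 8/17, sin θ = 15/17: (-9/2, -1, 1/2) → (-21/17, -151/34, 1/2); (-21/4, -8, -35/2) → (78/17, -571/68, -35/2)

image vertices: (-21/17, -151/34, 1/2), (78/17, -571/68, -35/2)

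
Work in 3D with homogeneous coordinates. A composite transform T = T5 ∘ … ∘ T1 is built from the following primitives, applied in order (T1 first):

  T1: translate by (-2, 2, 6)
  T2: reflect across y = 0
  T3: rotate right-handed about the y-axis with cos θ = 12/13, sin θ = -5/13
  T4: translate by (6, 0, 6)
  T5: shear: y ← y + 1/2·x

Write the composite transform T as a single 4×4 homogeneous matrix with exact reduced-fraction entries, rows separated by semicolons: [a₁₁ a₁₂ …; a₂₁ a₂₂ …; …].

T = [12/13 0 -5/13 24/13; 6/13 -1 -5/26 -14/13; 5/13 0 12/13 140/13; 0 0 0 1]

T1 = [1 0 0 -2; 0 1 0 2; 0 0 1 6; 0 0 0 1]
T2·T1 = [1 0 0 -2; 0 -1 0 -2; 0 0 1 6; 0 0 0 1]
T3·…·T1 = [12/13 0 -5/13 -54/13; 0 -1 0 -2; 5/13 0 12/13 62/13; 0 0 0 1]
T4·…·T1 = [12/13 0 -5/13 24/13; 0 -1 0 -2; 5/13 0 12/13 140/13; 0 0 0 1]
T5·…·T1 = [12/13 0 -5/13 24/13; 6/13 -1 -5/26 -14/13; 5/13 0 12/13 140/13; 0 0 0 1]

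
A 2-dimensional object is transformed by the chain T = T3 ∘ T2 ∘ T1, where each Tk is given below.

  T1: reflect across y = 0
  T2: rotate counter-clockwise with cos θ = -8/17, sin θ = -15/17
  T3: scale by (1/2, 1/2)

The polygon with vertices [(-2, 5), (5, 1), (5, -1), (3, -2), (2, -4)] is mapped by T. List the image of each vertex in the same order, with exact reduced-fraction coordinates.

image vertices: (-59/34, 35/17), (-55/34, -67/34), (-25/34, -83/34), (3/17, -61/34), (22/17, -31/17)

T1 reflect across y = 0: (-2, 5) → (-2, -5); (5, 1) → (5, -1); (5, -1) → (5, 1); (3, -2) → (3, 2); (2, -4) → (2, 4)
T2 rotate counter-clockwise with cos θ = -8/17, sin θ = -15/17: (-2, -5) → (-59/17, 70/17); (5, -1) → (-55/17, -67/17); (5, 1) → (-25/17, -83/17); (3, 2) → (6/17, -61/17); (2, 4) → (44/17, -62/17)
T3 scale by (1/2, 1/2): (-59/17, 70/17) → (-59/34, 35/17); (-55/17, -67/17) → (-55/34, -67/34); (-25/17, -83/17) → (-25/34, -83/34); (6/17, -61/17) → (3/17, -61/34); (44/17, -62/17) → (22/17, -31/17)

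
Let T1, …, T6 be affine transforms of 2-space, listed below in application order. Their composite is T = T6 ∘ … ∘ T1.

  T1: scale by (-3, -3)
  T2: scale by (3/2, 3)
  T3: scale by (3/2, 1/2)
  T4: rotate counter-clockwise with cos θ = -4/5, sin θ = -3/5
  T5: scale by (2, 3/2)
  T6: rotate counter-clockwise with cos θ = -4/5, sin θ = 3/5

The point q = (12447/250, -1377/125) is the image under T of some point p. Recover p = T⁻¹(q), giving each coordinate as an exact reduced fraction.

p = (-4, 3/5)

T1 = [-3 0 0; 0 -3 0; 0 0 1]
T2·T1 = [-9/2 0 0; 0 -9 0; 0 0 1]
T3·…·T1 = [-27/4 0 0; 0 -9/2 0; 0 0 1]
T4·…·T1 = [27/5 -27/10 0; 81/20 18/5 0; 0 0 1]
T5·…·T1 = [54/5 -27/5 0; 243/40 27/5 0; 0 0 1]
T6·…·T1 = [-2457/200 27/25 0; 81/50 -189/25 0; 0 0 1]
det M = 729/8; M⁻¹ = [-56/675 -8/675 0; -4/225 -91/675 0; 0 0 1]
M⁻¹ · (12447/250, -1377/125)ᵀ = (-4, 3/5)ᵀ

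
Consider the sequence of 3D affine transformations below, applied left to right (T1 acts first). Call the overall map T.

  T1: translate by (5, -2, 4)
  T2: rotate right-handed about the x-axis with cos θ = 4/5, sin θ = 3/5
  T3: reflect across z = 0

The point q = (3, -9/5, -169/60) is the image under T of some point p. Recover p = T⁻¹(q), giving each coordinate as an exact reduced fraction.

p = (-2, 9/4, -2/3)

T1 = [1 0 0 5; 0 1 0 -2; 0 0 1 4; 0 0 0 1]
T2·T1 = [1 0 0 5; 0 4/5 -3/5 -4; 0 3/5 4/5 2; 0 0 0 1]
T3·…·T1 = [1 0 0 5; 0 4/5 -3/5 -4; 0 -3/5 -4/5 -2; 0 0 0 1]
det M = -1; M⁻¹ = [1 0 0 -5; 0 4/5 -3/5 2; 0 -3/5 -4/5 -4; 0 0 0 1]
M⁻¹ · (3, -9/5, -169/60)ᵀ = (-2, 9/4, -2/3)ᵀ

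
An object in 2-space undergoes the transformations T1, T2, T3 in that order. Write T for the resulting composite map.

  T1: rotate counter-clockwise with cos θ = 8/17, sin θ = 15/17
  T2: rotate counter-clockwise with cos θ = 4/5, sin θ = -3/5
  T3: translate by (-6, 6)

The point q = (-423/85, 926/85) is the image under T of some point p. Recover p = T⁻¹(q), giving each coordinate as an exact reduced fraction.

T1 = [8/17 -15/17 0; 15/17 8/17 0; 0 0 1]
T2·T1 = [77/85 -36/85 0; 36/85 77/85 0; 0 0 1]
T3·…·T1 = [77/85 -36/85 -6; 36/85 77/85 6; 0 0 1]
det M = 1; M⁻¹ = [77/85 36/85 246/85; -36/85 77/85 -678/85; 0 0 1]
M⁻¹ · (-423/85, 926/85)ᵀ = (3, 4)ᵀ

p = (3, 4)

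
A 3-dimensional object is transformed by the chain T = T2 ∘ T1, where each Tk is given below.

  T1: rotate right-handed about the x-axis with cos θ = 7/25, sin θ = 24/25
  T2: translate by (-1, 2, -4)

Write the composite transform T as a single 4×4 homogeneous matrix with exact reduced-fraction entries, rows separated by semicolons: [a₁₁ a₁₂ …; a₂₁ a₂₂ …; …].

T1 = [1 0 0 0; 0 7/25 -24/25 0; 0 24/25 7/25 0; 0 0 0 1]
T2·T1 = [1 0 0 -1; 0 7/25 -24/25 2; 0 24/25 7/25 -4; 0 0 0 1]

T = [1 0 0 -1; 0 7/25 -24/25 2; 0 24/25 7/25 -4; 0 0 0 1]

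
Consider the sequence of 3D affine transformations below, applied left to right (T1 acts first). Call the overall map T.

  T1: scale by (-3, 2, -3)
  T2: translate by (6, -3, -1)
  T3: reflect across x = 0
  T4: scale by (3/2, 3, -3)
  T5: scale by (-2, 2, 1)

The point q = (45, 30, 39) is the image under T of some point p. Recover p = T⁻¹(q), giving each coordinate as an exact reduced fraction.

p = (-3, 4, 4)

T1 = [-3 0 0 0; 0 2 0 0; 0 0 -3 0; 0 0 0 1]
T2·T1 = [-3 0 0 6; 0 2 0 -3; 0 0 -3 -1; 0 0 0 1]
T3·…·T1 = [3 0 0 -6; 0 2 0 -3; 0 0 -3 -1; 0 0 0 1]
T4·…·T1 = [9/2 0 0 -9; 0 6 0 -9; 0 0 9 3; 0 0 0 1]
T5·…·T1 = [-9 0 0 18; 0 12 0 -18; 0 0 9 3; 0 0 0 1]
det M = -972; M⁻¹ = [-1/9 0 0 2; 0 1/12 0 3/2; 0 0 1/9 -1/3; 0 0 0 1]
M⁻¹ · (45, 30, 39)ᵀ = (-3, 4, 4)ᵀ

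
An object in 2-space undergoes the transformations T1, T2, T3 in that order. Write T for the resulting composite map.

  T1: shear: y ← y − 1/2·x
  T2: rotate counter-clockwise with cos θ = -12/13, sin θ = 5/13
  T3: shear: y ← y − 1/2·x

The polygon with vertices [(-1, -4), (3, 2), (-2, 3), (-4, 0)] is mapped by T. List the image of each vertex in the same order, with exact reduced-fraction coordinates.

image vertices: (59/26, 89/52), (-77/26, 113/52), (4/13, -60/13), (38/13, -63/13)

T1 shear: y ← y − 1/2·x: (-1, -4) → (-1, -7/2); (3, 2) → (3, 1/2); (-2, 3) → (-2, 4); (-4, 0) → (-4, 2)
T2 rotate counter-clockwise with cos θ = -12/13, sin θ = 5/13: (-1, -7/2) → (59/26, 37/13); (3, 1/2) → (-77/26, 9/13); (-2, 4) → (4/13, -58/13); (-4, 2) → (38/13, -44/13)
T3 shear: y ← y − 1/2·x: (59/26, 37/13) → (59/26, 89/52); (-77/26, 9/13) → (-77/26, 113/52); (4/13, -58/13) → (4/13, -60/13); (38/13, -44/13) → (38/13, -63/13)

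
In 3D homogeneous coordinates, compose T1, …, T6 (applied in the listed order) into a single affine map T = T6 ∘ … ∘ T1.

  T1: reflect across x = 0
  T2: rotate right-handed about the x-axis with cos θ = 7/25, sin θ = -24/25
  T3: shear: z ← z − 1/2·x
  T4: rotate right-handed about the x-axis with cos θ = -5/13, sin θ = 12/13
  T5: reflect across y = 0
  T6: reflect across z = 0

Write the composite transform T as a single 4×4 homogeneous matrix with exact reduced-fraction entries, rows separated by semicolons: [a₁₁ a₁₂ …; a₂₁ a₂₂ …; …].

T1 = [-1 0 0 0; 0 1 0 0; 0 0 1 0; 0 0 0 1]
T2·T1 = [-1 0 0 0; 0 7/25 24/25 0; 0 -24/25 7/25 0; 0 0 0 1]
T3·…·T1 = [-1 0 0 0; 0 7/25 24/25 0; 1/2 -24/25 7/25 0; 0 0 0 1]
T4·…·T1 = [-1 0 0 0; -6/13 253/325 -204/325 0; -5/26 204/325 253/325 0; 0 0 0 1]
T5·…·T1 = [-1 0 0 0; 6/13 -253/325 204/325 0; -5/26 204/325 253/325 0; 0 0 0 1]
T6·…·T1 = [-1 0 0 0; 6/13 -253/325 204/325 0; 5/26 -204/325 -253/325 0; 0 0 0 1]

T = [-1 0 0 0; 6/13 -253/325 204/325 0; 5/26 -204/325 -253/325 0; 0 0 0 1]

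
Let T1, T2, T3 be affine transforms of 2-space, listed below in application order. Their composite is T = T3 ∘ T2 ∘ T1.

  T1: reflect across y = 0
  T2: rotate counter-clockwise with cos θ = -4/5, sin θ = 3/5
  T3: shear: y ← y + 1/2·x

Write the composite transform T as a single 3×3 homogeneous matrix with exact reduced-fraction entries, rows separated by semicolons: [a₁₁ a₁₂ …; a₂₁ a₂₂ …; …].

T = [-4/5 3/5 0; 1/5 11/10 0; 0 0 1]

T1 = [1 0 0; 0 -1 0; 0 0 1]
T2·T1 = [-4/5 3/5 0; 3/5 4/5 0; 0 0 1]
T3·…·T1 = [-4/5 3/5 0; 1/5 11/10 0; 0 0 1]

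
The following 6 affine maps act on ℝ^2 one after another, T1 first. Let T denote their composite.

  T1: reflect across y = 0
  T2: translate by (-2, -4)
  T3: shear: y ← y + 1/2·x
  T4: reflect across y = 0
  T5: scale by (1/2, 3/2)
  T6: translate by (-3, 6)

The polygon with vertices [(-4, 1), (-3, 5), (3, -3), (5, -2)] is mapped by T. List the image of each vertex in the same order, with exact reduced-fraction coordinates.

image vertices: (-6, 18), (-11/2, 93/4), (-5/2, 27/4), (-3/2, 27/4)

T1 reflect across y = 0: (-4, 1) → (-4, -1); (-3, 5) → (-3, -5); (3, -3) → (3, 3); (5, -2) → (5, 2)
T2 translate by (-2, -4): (-4, -1) → (-6, -5); (-3, -5) → (-5, -9); (3, 3) → (1, -1); (5, 2) → (3, -2)
T3 shear: y ← y + 1/2·x: (-6, -5) → (-6, -8); (-5, -9) → (-5, -23/2); (1, -1) → (1, -1/2); (3, -2) → (3, -1/2)
T4 reflect across y = 0: (-6, -8) → (-6, 8); (-5, -23/2) → (-5, 23/2); (1, -1/2) → (1, 1/2); (3, -1/2) → (3, 1/2)
T5 scale by (1/2, 3/2): (-6, 8) → (-3, 12); (-5, 23/2) → (-5/2, 69/4); (1, 1/2) → (1/2, 3/4); (3, 1/2) → (3/2, 3/4)
T6 translate by (-3, 6): (-3, 12) → (-6, 18); (-5/2, 69/4) → (-11/2, 93/4); (1/2, 3/4) → (-5/2, 27/4); (3/2, 3/4) → (-3/2, 27/4)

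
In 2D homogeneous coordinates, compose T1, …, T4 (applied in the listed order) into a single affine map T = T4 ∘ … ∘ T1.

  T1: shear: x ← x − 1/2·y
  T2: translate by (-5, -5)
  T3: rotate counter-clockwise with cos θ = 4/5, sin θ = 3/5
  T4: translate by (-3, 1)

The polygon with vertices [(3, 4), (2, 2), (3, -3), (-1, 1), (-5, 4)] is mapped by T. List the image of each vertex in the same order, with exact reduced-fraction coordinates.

image vertices: (-28/5, -11/5), (-22/5, -19/5), (7/5, -57/10), (-29/5, -61/10), (-12, -7)

T1 shear: x ← x − 1/2·y: (3, 4) → (1, 4); (2, 2) → (1, 2); (3, -3) → (9/2, -3); (-1, 1) → (-3/2, 1); (-5, 4) → (-7, 4)
T2 translate by (-5, -5): (1, 4) → (-4, -1); (1, 2) → (-4, -3); (9/2, -3) → (-1/2, -8); (-3/2, 1) → (-13/2, -4); (-7, 4) → (-12, -1)
T3 rotate counter-clockwise with cos θ = 4/5, sin θ = 3/5: (-4, -1) → (-13/5, -16/5); (-4, -3) → (-7/5, -24/5); (-1/2, -8) → (22/5, -67/10); (-13/2, -4) → (-14/5, -71/10); (-12, -1) → (-9, -8)
T4 translate by (-3, 1): (-13/5, -16/5) → (-28/5, -11/5); (-7/5, -24/5) → (-22/5, -19/5); (22/5, -67/10) → (7/5, -57/10); (-14/5, -71/10) → (-29/5, -61/10); (-9, -8) → (-12, -7)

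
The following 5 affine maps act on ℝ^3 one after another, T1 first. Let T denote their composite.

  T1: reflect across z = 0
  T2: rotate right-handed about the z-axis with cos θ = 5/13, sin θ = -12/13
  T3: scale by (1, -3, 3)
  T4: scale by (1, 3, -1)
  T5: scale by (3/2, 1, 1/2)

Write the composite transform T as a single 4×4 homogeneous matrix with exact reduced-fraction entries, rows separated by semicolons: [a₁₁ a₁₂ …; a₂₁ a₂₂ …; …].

T1 = [1 0 0 0; 0 1 0 0; 0 0 -1 0; 0 0 0 1]
T2·T1 = [5/13 12/13 0 0; -12/13 5/13 0 0; 0 0 -1 0; 0 0 0 1]
T3·…·T1 = [5/13 12/13 0 0; 36/13 -15/13 0 0; 0 0 -3 0; 0 0 0 1]
T4·…·T1 = [5/13 12/13 0 0; 108/13 -45/13 0 0; 0 0 3 0; 0 0 0 1]
T5·…·T1 = [15/26 18/13 0 0; 108/13 -45/13 0 0; 0 0 3/2 0; 0 0 0 1]

T = [15/26 18/13 0 0; 108/13 -45/13 0 0; 0 0 3/2 0; 0 0 0 1]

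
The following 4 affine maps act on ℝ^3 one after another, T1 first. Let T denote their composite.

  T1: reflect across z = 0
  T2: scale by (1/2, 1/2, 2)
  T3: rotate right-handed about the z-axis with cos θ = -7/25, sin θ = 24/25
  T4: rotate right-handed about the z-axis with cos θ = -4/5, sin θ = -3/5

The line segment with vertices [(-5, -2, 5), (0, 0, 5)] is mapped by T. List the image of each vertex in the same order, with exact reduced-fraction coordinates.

T1 reflect across z = 0: (-5, -2, 5) → (-5, -2, -5); (0, 0, 5) → (0, 0, -5)
T2 scale by (1/2, 1/2, 2): (-5, -2, -5) → (-5/2, -1, -10); (0, 0, -5) → (0, 0, -10)
T3 rotate right-handed about the z-axis with cos θ = -7/25, sin θ = 24/25: (-5/2, -1, -10) → (83/50, -53/25, -10); (0, 0, -10) → (0, 0, -10)
T4 rotate right-handed about the z-axis with cos θ = -4/5, sin θ = -3/5: (83/50, -53/25, -10) → (-13/5, 7/10, -10); (0, 0, -10) → (0, 0, -10)

image vertices: (-13/5, 7/10, -10), (0, 0, -10)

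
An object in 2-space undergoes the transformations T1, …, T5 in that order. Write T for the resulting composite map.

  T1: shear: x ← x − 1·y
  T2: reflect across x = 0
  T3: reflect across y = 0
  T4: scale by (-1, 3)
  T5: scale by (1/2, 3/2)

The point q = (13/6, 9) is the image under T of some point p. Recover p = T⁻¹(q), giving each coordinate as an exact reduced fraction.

T1 = [1 -1 0; 0 1 0; 0 0 1]
T2·T1 = [-1 1 0; 0 1 0; 0 0 1]
T3·…·T1 = [-1 1 0; 0 -1 0; 0 0 1]
T4·…·T1 = [1 -1 0; 0 -3 0; 0 0 1]
T5·…·T1 = [1/2 -1/2 0; 0 -9/2 0; 0 0 1]
det M = -9/4; M⁻¹ = [2 -2/9 0; 0 -2/9 0; 0 0 1]
M⁻¹ · (13/6, 9)ᵀ = (7/3, -2)ᵀ

p = (7/3, -2)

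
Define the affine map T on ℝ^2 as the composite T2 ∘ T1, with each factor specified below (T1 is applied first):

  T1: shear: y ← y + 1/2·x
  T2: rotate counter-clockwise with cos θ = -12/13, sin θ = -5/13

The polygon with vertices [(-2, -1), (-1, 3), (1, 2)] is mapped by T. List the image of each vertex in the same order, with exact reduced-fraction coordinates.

T1 shear: y ← y + 1/2·x: (-2, -1) → (-2, -2); (-1, 3) → (-1, 5/2); (1, 2) → (1, 5/2)
T2 rotate counter-clockwise with cos θ = -12/13, sin θ = -5/13: (-2, -2) → (14/13, 34/13); (-1, 5/2) → (49/26, -25/13); (1, 5/2) → (1/26, -35/13)

image vertices: (14/13, 34/13), (49/26, -25/13), (1/26, -35/13)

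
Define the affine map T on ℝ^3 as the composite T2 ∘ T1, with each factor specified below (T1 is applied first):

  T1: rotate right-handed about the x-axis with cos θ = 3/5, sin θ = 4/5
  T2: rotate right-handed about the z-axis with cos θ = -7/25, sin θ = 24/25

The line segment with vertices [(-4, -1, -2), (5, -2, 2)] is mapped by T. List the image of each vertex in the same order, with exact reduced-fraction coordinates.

image vertices: (4/25, -103/25, -2), (161/125, 698/125, -2/5)

T1 rotate right-handed about the x-axis with cos θ = 3/5, sin θ = 4/5: (-4, -1, -2) → (-4, 1, -2); (5, -2, 2) → (5, -14/5, -2/5)
T2 rotate right-handed about the z-axis with cos θ = -7/25, sin θ = 24/25: (-4, 1, -2) → (4/25, -103/25, -2); (5, -14/5, -2/5) → (161/125, 698/125, -2/5)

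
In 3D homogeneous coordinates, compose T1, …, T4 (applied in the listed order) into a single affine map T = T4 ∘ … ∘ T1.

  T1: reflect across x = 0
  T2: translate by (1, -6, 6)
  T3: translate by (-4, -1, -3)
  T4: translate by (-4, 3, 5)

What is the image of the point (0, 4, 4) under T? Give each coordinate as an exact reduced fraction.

T(p) = (-7, 0, 12)

T1 reflect across x = 0: (0, 4, 4) → (0, 4, 4)
T2 translate by (1, -6, 6): (0, 4, 4) → (1, -2, 10)
T3 translate by (-4, -1, -3): (1, -2, 10) → (-3, -3, 7)
T4 translate by (-4, 3, 5): (-3, -3, 7) → (-7, 0, 12)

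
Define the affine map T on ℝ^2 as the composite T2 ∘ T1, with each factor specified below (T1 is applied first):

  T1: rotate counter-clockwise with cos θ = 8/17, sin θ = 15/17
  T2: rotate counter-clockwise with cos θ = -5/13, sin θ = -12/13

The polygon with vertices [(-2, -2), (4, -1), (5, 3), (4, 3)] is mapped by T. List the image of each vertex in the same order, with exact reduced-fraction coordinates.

image vertices: (-622/221, 62/221), (389/221, -824/221), (1213/221, -435/221), (1073/221, -264/221)

T1 rotate counter-clockwise with cos θ = 8/17, sin θ = 15/17: (-2, -2) → (14/17, -46/17); (4, -1) → (47/17, 52/17); (5, 3) → (-5/17, 99/17); (4, 3) → (-13/17, 84/17)
T2 rotate counter-clockwise with cos θ = -5/13, sin θ = -12/13: (14/17, -46/17) → (-622/221, 62/221); (47/17, 52/17) → (389/221, -824/221); (-5/17, 99/17) → (1213/221, -435/221); (-13/17, 84/17) → (1073/221, -264/221)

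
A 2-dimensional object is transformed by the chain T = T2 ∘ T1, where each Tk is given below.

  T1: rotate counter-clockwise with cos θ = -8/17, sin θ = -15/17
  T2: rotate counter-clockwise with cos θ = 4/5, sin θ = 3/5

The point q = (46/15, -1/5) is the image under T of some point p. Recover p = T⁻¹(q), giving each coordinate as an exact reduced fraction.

T1 = [-8/17 15/17 0; -15/17 -8/17 0; 0 0 1]
T2·T1 = [13/85 84/85 0; -84/85 13/85 0; 0 0 1]
det M = 1; M⁻¹ = [13/85 -84/85 0; 84/85 13/85 0; 0 0 1]
M⁻¹ · (46/15, -1/5)ᵀ = (2/3, 3)ᵀ

p = (2/3, 3)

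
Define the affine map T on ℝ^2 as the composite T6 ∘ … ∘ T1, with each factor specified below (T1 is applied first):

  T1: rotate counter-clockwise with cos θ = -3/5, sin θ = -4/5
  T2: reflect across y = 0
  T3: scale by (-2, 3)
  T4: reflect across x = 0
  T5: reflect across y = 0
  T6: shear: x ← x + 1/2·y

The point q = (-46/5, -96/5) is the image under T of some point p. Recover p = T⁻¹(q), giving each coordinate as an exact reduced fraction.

p = (5, 4)

T1 = [-3/5 4/5 0; -4/5 -3/5 0; 0 0 1]
T2·T1 = [-3/5 4/5 0; 4/5 3/5 0; 0 0 1]
T3·…·T1 = [6/5 -8/5 0; 12/5 9/5 0; 0 0 1]
T4·…·T1 = [-6/5 8/5 0; 12/5 9/5 0; 0 0 1]
T5·…·T1 = [-6/5 8/5 0; -12/5 -9/5 0; 0 0 1]
T6·…·T1 = [-12/5 7/10 0; -12/5 -9/5 0; 0 0 1]
det M = 6; M⁻¹ = [-3/10 -7/60 0; 2/5 -2/5 0; 0 0 1]
M⁻¹ · (-46/5, -96/5)ᵀ = (5, 4)ᵀ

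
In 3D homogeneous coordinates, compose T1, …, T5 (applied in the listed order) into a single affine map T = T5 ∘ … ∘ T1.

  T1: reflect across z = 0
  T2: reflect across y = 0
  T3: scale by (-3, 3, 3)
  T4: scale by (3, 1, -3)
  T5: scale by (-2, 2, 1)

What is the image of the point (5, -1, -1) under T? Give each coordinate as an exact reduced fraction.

T(p) = (90, 6, -9)

T1 reflect across z = 0: (5, -1, -1) → (5, -1, 1)
T2 reflect across y = 0: (5, -1, 1) → (5, 1, 1)
T3 scale by (-3, 3, 3): (5, 1, 1) → (-15, 3, 3)
T4 scale by (3, 1, -3): (-15, 3, 3) → (-45, 3, -9)
T5 scale by (-2, 2, 1): (-45, 3, -9) → (90, 6, -9)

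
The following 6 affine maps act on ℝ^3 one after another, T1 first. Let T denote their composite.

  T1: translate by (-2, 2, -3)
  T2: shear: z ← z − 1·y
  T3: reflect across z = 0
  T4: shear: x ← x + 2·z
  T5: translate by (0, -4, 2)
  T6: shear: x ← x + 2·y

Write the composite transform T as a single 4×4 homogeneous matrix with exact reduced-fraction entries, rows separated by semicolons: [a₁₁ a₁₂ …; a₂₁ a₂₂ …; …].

T1 = [1 0 0 -2; 0 1 0 2; 0 0 1 -3; 0 0 0 1]
T2·T1 = [1 0 0 -2; 0 1 0 2; 0 -1 1 -5; 0 0 0 1]
T3·…·T1 = [1 0 0 -2; 0 1 0 2; 0 1 -1 5; 0 0 0 1]
T4·…·T1 = [1 2 -2 8; 0 1 0 2; 0 1 -1 5; 0 0 0 1]
T5·…·T1 = [1 2 -2 8; 0 1 0 -2; 0 1 -1 7; 0 0 0 1]
T6·…·T1 = [1 4 -2 4; 0 1 0 -2; 0 1 -1 7; 0 0 0 1]

T = [1 4 -2 4; 0 1 0 -2; 0 1 -1 7; 0 0 0 1]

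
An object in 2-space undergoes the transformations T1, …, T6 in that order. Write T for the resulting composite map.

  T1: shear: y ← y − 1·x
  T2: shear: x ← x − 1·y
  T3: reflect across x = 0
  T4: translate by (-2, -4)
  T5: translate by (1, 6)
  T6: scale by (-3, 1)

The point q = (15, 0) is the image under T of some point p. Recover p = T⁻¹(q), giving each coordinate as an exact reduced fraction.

p = (2, 0)

T1 = [1 0 0; -1 1 0; 0 0 1]
T2·T1 = [2 -1 0; -1 1 0; 0 0 1]
T3·…·T1 = [-2 1 0; -1 1 0; 0 0 1]
T4·…·T1 = [-2 1 -2; -1 1 -4; 0 0 1]
T5·…·T1 = [-2 1 -1; -1 1 2; 0 0 1]
T6·…·T1 = [6 -3 3; -1 1 2; 0 0 1]
det M = 3; M⁻¹ = [1/3 1 -3; 1/3 2 -5; 0 0 1]
M⁻¹ · (15, 0)ᵀ = (2, 0)ᵀ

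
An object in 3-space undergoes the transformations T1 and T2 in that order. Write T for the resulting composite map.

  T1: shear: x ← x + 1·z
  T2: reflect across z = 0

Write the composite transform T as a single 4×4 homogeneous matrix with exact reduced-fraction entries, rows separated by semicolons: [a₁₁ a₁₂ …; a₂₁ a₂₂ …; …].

T1 = [1 0 1 0; 0 1 0 0; 0 0 1 0; 0 0 0 1]
T2·T1 = [1 0 1 0; 0 1 0 0; 0 0 -1 0; 0 0 0 1]

T = [1 0 1 0; 0 1 0 0; 0 0 -1 0; 0 0 0 1]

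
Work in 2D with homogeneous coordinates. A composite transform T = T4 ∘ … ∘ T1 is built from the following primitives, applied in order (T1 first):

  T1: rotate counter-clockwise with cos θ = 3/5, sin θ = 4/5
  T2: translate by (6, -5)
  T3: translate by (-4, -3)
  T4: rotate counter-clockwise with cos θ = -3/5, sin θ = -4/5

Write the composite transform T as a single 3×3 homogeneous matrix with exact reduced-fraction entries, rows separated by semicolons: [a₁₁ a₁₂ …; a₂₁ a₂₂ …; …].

T = [7/25 24/25 -38/5; -24/25 7/25 16/5; 0 0 1]

T1 = [3/5 -4/5 0; 4/5 3/5 0; 0 0 1]
T2·T1 = [3/5 -4/5 6; 4/5 3/5 -5; 0 0 1]
T3·…·T1 = [3/5 -4/5 2; 4/5 3/5 -8; 0 0 1]
T4·…·T1 = [7/25 24/25 -38/5; -24/25 7/25 16/5; 0 0 1]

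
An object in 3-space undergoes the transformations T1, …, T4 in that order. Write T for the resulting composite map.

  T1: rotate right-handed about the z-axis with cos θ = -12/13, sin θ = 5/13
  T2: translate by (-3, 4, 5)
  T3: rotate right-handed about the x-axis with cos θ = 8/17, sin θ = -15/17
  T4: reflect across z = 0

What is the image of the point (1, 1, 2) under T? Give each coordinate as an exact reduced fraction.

T1 rotate right-handed about the z-axis with cos θ = -12/13, sin θ = 5/13: (1, 1, 2) → (-17/13, -7/13, 2)
T2 translate by (-3, 4, 5): (-17/13, -7/13, 2) → (-56/13, 45/13, 7)
T3 rotate right-handed about the x-axis with cos θ = 8/17, sin θ = -15/17: (-56/13, 45/13, 7) → (-56/13, 1725/221, 53/221)
T4 reflect across z = 0: (-56/13, 1725/221, 53/221) → (-56/13, 1725/221, -53/221)

T(p) = (-56/13, 1725/221, -53/221)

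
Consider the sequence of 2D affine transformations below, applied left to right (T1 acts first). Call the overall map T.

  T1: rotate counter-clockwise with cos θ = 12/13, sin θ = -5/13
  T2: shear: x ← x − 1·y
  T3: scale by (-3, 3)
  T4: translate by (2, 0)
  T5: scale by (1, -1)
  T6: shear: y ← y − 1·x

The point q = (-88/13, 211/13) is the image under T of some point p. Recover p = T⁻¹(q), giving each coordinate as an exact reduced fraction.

p = (1, -3)

T1 = [12/13 5/13 0; -5/13 12/13 0; 0 0 1]
T2·T1 = [17/13 -7/13 0; -5/13 12/13 0; 0 0 1]
T3·…·T1 = [-51/13 21/13 0; -15/13 36/13 0; 0 0 1]
T4·…·T1 = [-51/13 21/13 2; -15/13 36/13 0; 0 0 1]
T5·…·T1 = [-51/13 21/13 2; 15/13 -36/13 0; 0 0 1]
T6·…·T1 = [-51/13 21/13 2; 66/13 -57/13 -2; 0 0 1]
det M = 9; M⁻¹ = [-19/39 -7/39 8/13; -22/39 -17/39 10/39; 0 0 1]
M⁻¹ · (-88/13, 211/13)ᵀ = (1, -3)ᵀ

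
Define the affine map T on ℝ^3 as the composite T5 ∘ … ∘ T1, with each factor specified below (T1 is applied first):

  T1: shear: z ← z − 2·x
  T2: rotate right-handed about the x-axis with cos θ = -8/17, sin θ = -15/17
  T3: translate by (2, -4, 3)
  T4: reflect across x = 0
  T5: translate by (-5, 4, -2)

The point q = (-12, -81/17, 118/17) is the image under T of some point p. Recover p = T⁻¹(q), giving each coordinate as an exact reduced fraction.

p = (5, -3, 3)

T1 = [1 0 0 0; 0 1 0 0; -2 0 1 0; 0 0 0 1]
T2·T1 = [1 0 0 0; -30/17 -8/17 15/17 0; 16/17 -15/17 -8/17 0; 0 0 0 1]
T3·…·T1 = [1 0 0 2; -30/17 -8/17 15/17 -4; 16/17 -15/17 -8/17 3; 0 0 0 1]
T4·…·T1 = [-1 0 0 -2; -30/17 -8/17 15/17 -4; 16/17 -15/17 -8/17 3; 0 0 0 1]
T5·…·T1 = [-1 0 0 -7; -30/17 -8/17 15/17 0; 16/17 -15/17 -8/17 1; 0 0 0 1]
det M = -1; M⁻¹ = [-1 0 0 -7; 0 -8/17 -15/17 15/17; -2 15/17 -8/17 -230/17; 0 0 0 1]
M⁻¹ · (-12, -81/17, 118/17)ᵀ = (5, -3, 3)ᵀ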